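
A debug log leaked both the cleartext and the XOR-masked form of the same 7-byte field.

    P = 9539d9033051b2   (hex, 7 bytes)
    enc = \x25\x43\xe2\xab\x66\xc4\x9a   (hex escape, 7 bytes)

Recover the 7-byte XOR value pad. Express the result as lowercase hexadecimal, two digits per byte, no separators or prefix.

Since enc = P ⊕ pad, XORing both sides with P gives pad = P ⊕ enc.
149 ⊕  37 = 176
 57 ⊕  67 = 122
217 ⊕ 226 =  59
  3 ⊕ 171 = 168
 48 ⊕ 102 =  86
 81 ⊕ 196 = 149
178 ⊕ 154 =  40

b07a3ba8569528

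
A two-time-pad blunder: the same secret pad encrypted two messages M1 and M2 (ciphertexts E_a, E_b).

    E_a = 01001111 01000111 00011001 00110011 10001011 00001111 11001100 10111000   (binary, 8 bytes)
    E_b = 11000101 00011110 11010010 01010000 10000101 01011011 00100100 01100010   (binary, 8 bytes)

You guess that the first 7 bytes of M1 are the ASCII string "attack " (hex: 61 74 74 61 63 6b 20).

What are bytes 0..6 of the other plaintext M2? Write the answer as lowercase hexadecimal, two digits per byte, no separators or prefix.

First, E_a ⊕ E_b = (M1 ⊕ K) ⊕ (M2 ⊕ K) = M1 ⊕ M2, so the key drops out. Then M2 = (M1 ⊕ M2) ⊕ M1 over the first 7 bytes.
byte 0: (4f ^ c5) ^ 61 = 8a ^ 61 = eb
byte 1: (47 ^ 1e) ^ 74 = 59 ^ 74 = 2d
byte 2: (19 ^ d2) ^ 74 = cb ^ 74 = bf
byte 3: (33 ^ 50) ^ 61 = 63 ^ 61 = 02
byte 4: (8b ^ 85) ^ 63 = 0e ^ 63 = 6d
byte 5: (0f ^ 5b) ^ 6b = 54 ^ 6b = 3f
byte 6: (cc ^ 24) ^ 20 = e8 ^ 20 = c8

eb2dbf026d3fc8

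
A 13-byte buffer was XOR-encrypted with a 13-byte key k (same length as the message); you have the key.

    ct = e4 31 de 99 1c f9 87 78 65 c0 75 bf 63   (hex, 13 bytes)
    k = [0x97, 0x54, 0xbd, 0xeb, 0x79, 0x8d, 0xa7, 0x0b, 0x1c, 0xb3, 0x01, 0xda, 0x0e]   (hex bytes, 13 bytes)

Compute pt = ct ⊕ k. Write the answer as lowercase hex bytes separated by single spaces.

e4 ^ 97 = 73
31 ^ 54 = 65
de ^ bd = 63
99 ^ eb = 72
1c ^ 79 = 65
f9 ^ 8d = 74
87 ^ a7 = 20
78 ^ 0b = 73
65 ^ 1c = 79
c0 ^ b3 = 73
75 ^ 01 = 74
bf ^ da = 65
63 ^ 0e = 6d

73 65 63 72 65 74 20 73 79 73 74 65 6d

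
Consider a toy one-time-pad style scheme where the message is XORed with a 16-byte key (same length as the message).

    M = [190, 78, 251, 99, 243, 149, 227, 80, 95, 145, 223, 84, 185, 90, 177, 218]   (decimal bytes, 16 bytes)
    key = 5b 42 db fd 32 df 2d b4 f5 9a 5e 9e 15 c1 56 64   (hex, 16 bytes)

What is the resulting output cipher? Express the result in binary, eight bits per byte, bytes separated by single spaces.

190 xor  91 = 229
 78 xor  66 =  12
251 xor 219 =  32
 99 xor 253 = 158
243 xor  50 = 193
149 xor 223 =  74
227 xor  45 = 206
 80 xor 180 = 228
 95 xor 245 = 170
145 xor 154 =  11
223 xor  94 = 129
 84 xor 158 = 202
185 xor  21 = 172
 90 xor 193 = 155
177 xor  86 = 231
218 xor 100 = 190

11100101 00001100 00100000 10011110 11000001 01001010 11001110 11100100 10101010 00001011 10000001 11001010 10101100 10011011 11100111 10111110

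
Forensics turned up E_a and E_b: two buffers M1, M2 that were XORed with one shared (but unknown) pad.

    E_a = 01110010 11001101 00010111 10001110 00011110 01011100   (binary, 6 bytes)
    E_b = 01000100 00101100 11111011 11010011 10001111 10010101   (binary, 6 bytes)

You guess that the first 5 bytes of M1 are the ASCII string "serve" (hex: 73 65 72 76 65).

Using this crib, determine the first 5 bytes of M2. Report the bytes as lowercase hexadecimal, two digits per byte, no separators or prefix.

First, E_a ⊕ E_b = (M1 ⊕ K) ⊕ (M2 ⊕ K) = M1 ⊕ M2, so the key drops out. Then M2 = (M1 ⊕ M2) ⊕ M1 over the first 5 bytes.
byte 0: (72 XOR 44) XOR 73 = 36 XOR 73 = 45
byte 1: (cd XOR 2c) XOR 65 = e1 XOR 65 = 84
byte 2: (17 XOR fb) XOR 72 = ec XOR 72 = 9e
byte 3: (8e XOR d3) XOR 76 = 5d XOR 76 = 2b
byte 4: (1e XOR 8f) XOR 65 = 91 XOR 65 = f4

45849e2bf4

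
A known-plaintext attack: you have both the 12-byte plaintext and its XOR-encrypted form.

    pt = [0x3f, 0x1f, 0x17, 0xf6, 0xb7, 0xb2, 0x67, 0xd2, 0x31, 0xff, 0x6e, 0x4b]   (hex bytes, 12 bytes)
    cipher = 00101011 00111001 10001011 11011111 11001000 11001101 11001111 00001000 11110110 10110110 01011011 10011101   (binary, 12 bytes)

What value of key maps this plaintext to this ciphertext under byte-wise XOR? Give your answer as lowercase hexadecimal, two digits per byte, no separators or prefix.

14269c297f7fa8dac74935d6

Since cipher = pt ⊕ key, XORing both sides with pt gives key = pt ⊕ cipher.
byte 0:  63 xor  43 =  20
byte 1:  31 xor  57 =  38
byte 2:  23 xor 139 = 156
byte 3: 246 xor 223 =  41
byte 4: 183 xor 200 = 127
byte 5: 178 xor 205 = 127
byte 6: 103 xor 207 = 168
byte 7: 210 xor   8 = 218
byte 8:  49 xor 246 = 199
byte 9: 255 xor 182 =  73
byte 10: 110 xor  91 =  53
byte 11:  75 xor 157 = 214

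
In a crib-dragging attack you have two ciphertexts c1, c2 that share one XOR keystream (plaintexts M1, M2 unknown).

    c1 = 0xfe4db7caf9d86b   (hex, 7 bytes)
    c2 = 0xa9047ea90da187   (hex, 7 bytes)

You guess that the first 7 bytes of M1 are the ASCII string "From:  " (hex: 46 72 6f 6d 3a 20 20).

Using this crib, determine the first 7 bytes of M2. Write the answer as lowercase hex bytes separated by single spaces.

11 3b a6 0e ce 59 cc

First, c1 ⊕ c2 = (M1 ⊕ K) ⊕ (M2 ⊕ K) = M1 ⊕ M2, so the key drops out. Then M2 = (M1 ⊕ M2) ⊕ M1 over the first 7 bytes.
byte 0: (fe XOR a9) XOR 46 = 57 XOR 46 = 11
byte 1: (4d XOR 04) XOR 72 = 49 XOR 72 = 3b
byte 2: (b7 XOR 7e) XOR 6f = c9 XOR 6f = a6
byte 3: (ca XOR a9) XOR 6d = 63 XOR 6d = 0e
byte 4: (f9 XOR 0d) XOR 3a = f4 XOR 3a = ce
byte 5: (d8 XOR a1) XOR 20 = 79 XOR 20 = 59
byte 6: (6b XOR 87) XOR 20 = ec XOR 20 = cc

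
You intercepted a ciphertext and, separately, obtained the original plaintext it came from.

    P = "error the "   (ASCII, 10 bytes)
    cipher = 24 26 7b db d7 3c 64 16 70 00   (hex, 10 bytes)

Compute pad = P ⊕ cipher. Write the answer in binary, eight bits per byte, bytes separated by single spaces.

01000001 01010100 00001001 10110100 10100101 00011100 00010000 01111110 00010101 00100000

Since cipher = P ⊕ pad, XORing both sides with P gives pad = P ⊕ cipher.
byte 0: 65 xor 24 = 41
byte 1: 72 xor 26 = 54
byte 2: 72 xor 7b = 09
byte 3: 6f xor db = b4
byte 4: 72 xor d7 = a5
byte 5: 20 xor 3c = 1c
byte 6: 74 xor 64 = 10
byte 7: 68 xor 16 = 7e
byte 8: 65 xor 70 = 15
byte 9: 20 xor 00 = 20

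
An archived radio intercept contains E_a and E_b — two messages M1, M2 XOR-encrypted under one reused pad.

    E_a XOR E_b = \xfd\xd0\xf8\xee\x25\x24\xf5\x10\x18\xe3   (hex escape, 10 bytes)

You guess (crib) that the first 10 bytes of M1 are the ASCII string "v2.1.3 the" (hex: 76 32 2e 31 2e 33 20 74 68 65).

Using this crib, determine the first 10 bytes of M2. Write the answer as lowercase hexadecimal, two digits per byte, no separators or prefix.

8be2d6df0b17d5647086

Since E_a ⊕ E_b = M1 ⊕ M2, XORing with the guessed M1 bytes yields the corresponding M2 bytes: M2 = (E_a ⊕ E_b) ⊕ M1.
byte 0: fd ^ 76 = 8b
byte 1: d0 ^ 32 = e2
byte 2: f8 ^ 2e = d6
byte 3: ee ^ 31 = df
byte 4: 25 ^ 2e = 0b
byte 5: 24 ^ 33 = 17
byte 6: f5 ^ 20 = d5
byte 7: 10 ^ 74 = 64
byte 8: 18 ^ 68 = 70
byte 9: e3 ^ 65 = 86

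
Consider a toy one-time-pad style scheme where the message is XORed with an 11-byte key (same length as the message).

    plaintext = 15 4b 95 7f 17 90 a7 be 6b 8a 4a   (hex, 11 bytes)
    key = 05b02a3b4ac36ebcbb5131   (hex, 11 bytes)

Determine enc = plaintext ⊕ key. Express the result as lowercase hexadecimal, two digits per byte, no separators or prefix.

10fbbf445d53c902d0db7b

 21 ⊕   5 =  16
 75 ⊕ 176 = 251
149 ⊕  42 = 191
127 ⊕  59 =  68
 23 ⊕  74 =  93
144 ⊕ 195 =  83
167 ⊕ 110 = 201
190 ⊕ 188 =   2
107 ⊕ 187 = 208
138 ⊕  81 = 219
 74 ⊕  49 = 123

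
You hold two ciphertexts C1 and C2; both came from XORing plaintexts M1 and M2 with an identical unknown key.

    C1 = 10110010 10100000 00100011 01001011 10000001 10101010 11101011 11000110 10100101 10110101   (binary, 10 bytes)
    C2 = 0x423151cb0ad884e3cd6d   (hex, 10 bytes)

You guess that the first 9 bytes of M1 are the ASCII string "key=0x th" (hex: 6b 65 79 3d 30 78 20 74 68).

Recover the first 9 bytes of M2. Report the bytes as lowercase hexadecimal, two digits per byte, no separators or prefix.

9bf40bbdbb0a4f5100

First, C1 ⊕ C2 = (M1 ⊕ K) ⊕ (M2 ⊕ K) = M1 ⊕ M2, so the key drops out. Then M2 = (M1 ⊕ M2) ⊕ M1 over the first 9 bytes.
byte 0: (b2 XOR 42) XOR 6b = f0 XOR 6b = 9b
byte 1: (a0 XOR 31) XOR 65 = 91 XOR 65 = f4
byte 2: (23 XOR 51) XOR 79 = 72 XOR 79 = 0b
byte 3: (4b XOR cb) XOR 3d = 80 XOR 3d = bd
byte 4: (81 XOR 0a) XOR 30 = 8b XOR 30 = bb
byte 5: (aa XOR d8) XOR 78 = 72 XOR 78 = 0a
byte 6: (eb XOR 84) XOR 20 = 6f XOR 20 = 4f
byte 7: (c6 XOR e3) XOR 74 = 25 XOR 74 = 51
byte 8: (a5 XOR cd) XOR 68 = 68 XOR 68 = 00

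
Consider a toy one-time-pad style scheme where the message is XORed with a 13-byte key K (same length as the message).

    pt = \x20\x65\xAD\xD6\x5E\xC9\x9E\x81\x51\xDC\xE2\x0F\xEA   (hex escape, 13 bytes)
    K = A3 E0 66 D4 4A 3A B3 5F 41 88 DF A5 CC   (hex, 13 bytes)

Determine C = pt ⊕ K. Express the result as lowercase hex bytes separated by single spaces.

XOR is its own inverse, so applying the key byte-wise gives the result directly.
byte 0: 20 xor a3 = 83
byte 1: 65 xor e0 = 85
byte 2: ad xor 66 = cb
byte 3: d6 xor d4 = 02
byte 4: 5e xor 4a = 14
byte 5: c9 xor 3a = f3
byte 6: 9e xor b3 = 2d
byte 7: 81 xor 5f = de
byte 8: 51 xor 41 = 10
byte 9: dc xor 88 = 54
byte 10: e2 xor df = 3d
byte 11: 0f xor a5 = aa
byte 12: ea xor cc = 26

83 85 cb 02 14 f3 2d de 10 54 3d aa 26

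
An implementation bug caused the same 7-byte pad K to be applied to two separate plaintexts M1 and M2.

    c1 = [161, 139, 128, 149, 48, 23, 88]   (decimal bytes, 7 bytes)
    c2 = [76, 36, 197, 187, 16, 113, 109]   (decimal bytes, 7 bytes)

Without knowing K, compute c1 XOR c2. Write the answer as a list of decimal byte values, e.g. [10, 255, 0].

[237, 175, 69, 46, 32, 102, 53]

c1 ⊕ c2 = (M1 ⊕ K) ⊕ (M2 ⊕ K) = M1 ⊕ M2 — the shared key cancels under XOR.
a1 ⊕ 4c = ed
8b ⊕ 24 = af
80 ⊕ c5 = 45
95 ⊕ bb = 2e
30 ⊕ 10 = 20
17 ⊕ 71 = 66
58 ⊕ 6d = 35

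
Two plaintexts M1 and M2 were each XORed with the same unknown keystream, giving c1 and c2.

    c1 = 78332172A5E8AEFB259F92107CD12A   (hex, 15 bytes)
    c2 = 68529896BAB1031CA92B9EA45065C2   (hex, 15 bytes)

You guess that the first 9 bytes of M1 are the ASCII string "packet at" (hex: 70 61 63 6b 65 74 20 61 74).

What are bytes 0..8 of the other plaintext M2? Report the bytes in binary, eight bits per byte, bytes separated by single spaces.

01100000 00000000 11011010 10001111 01111010 00101101 10001101 10000110 11111000

First, c1 ⊕ c2 = (M1 ⊕ K) ⊕ (M2 ⊕ K) = M1 ⊕ M2, so the key drops out. Then M2 = (M1 ⊕ M2) ⊕ M1 over the first 9 bytes.
byte 0: (78 ^ 68) ^ 70 = 10 ^ 70 = 60
byte 1: (33 ^ 52) ^ 61 = 61 ^ 61 = 00
byte 2: (21 ^ 98) ^ 63 = b9 ^ 63 = da
byte 3: (72 ^ 96) ^ 6b = e4 ^ 6b = 8f
byte 4: (a5 ^ ba) ^ 65 = 1f ^ 65 = 7a
byte 5: (e8 ^ b1) ^ 74 = 59 ^ 74 = 2d
byte 6: (ae ^ 03) ^ 20 = ad ^ 20 = 8d
byte 7: (fb ^ 1c) ^ 61 = e7 ^ 61 = 86
byte 8: (25 ^ a9) ^ 74 = 8c ^ 74 = f8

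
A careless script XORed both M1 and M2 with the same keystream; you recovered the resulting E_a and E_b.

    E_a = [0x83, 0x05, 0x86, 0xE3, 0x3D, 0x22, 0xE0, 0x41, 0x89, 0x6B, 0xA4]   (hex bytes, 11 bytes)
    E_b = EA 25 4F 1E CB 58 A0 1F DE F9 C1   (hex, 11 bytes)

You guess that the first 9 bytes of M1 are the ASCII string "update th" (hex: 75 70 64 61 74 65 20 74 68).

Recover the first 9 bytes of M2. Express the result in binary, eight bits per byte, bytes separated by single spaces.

First, E_a ⊕ E_b = (M1 ⊕ K) ⊕ (M2 ⊕ K) = M1 ⊕ M2, so the key drops out. Then M2 = (M1 ⊕ M2) ⊕ M1 over the first 9 bytes.
byte 0: (83 ^ ea) ^ 75 = 69 ^ 75 = 1c
byte 1: (05 ^ 25) ^ 70 = 20 ^ 70 = 50
byte 2: (86 ^ 4f) ^ 64 = c9 ^ 64 = ad
byte 3: (e3 ^ 1e) ^ 61 = fd ^ 61 = 9c
byte 4: (3d ^ cb) ^ 74 = f6 ^ 74 = 82
byte 5: (22 ^ 58) ^ 65 = 7a ^ 65 = 1f
byte 6: (e0 ^ a0) ^ 20 = 40 ^ 20 = 60
byte 7: (41 ^ 1f) ^ 74 = 5e ^ 74 = 2a
byte 8: (89 ^ de) ^ 68 = 57 ^ 68 = 3f

00011100 01010000 10101101 10011100 10000010 00011111 01100000 00101010 00111111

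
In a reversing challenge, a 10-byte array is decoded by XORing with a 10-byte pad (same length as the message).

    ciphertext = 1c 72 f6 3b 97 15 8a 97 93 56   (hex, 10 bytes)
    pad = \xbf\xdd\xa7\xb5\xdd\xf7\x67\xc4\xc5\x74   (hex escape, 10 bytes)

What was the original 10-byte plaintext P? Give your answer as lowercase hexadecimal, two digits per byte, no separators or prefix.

XOR is its own inverse, so applying the key byte-wise gives the result directly.
00011100 xor 10111111 = 10100011
01110010 xor 11011101 = 10101111
11110110 xor 10100111 = 01010001
00111011 xor 10110101 = 10001110
10010111 xor 11011101 = 01001010
00010101 xor 11110111 = 11100010
10001010 xor 01100111 = 11101101
10010111 xor 11000100 = 01010011
10010011 xor 11000101 = 01010110
01010110 xor 01110100 = 00100010

a3af518e4ae2ed535622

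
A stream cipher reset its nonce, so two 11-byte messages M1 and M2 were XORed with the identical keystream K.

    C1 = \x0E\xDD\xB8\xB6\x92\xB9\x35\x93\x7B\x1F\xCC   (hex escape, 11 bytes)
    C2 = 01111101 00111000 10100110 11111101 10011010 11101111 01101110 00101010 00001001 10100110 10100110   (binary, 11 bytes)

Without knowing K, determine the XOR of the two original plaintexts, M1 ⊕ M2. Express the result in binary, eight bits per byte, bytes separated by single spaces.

C1 ⊕ C2 = (M1 ⊕ K) ⊕ (M2 ⊕ K) = M1 ⊕ M2 — the shared key cancels under XOR.
byte 0: 0e XOR 7d = 73
byte 1: dd XOR 38 = e5
byte 2: b8 XOR a6 = 1e
byte 3: b6 XOR fd = 4b
byte 4: 92 XOR 9a = 08
byte 5: b9 XOR ef = 56
byte 6: 35 XOR 6e = 5b
byte 7: 93 XOR 2a = b9
byte 8: 7b XOR 09 = 72
byte 9: 1f XOR a6 = b9
byte 10: cc XOR a6 = 6a

01110011 11100101 00011110 01001011 00001000 01010110 01011011 10111001 01110010 10111001 01101010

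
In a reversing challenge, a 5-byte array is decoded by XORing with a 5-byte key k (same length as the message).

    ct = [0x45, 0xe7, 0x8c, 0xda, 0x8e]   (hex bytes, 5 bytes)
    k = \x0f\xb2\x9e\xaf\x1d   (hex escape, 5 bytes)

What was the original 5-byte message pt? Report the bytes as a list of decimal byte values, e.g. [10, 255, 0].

45 ⊕ 0f = 4a
e7 ⊕ b2 = 55
8c ⊕ 9e = 12
da ⊕ af = 75
8e ⊕ 1d = 93

[74, 85, 18, 117, 147]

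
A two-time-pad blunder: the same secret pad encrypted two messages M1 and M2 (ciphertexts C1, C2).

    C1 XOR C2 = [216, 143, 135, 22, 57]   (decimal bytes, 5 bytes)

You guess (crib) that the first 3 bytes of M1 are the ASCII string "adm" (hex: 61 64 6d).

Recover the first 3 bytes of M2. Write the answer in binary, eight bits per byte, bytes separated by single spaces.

10111001 11101011 11101010

Since C1 ⊕ C2 = M1 ⊕ M2, XORing with the guessed M1 bytes yields the corresponding M2 bytes: M2 = (C1 ⊕ C2) ⊕ M1.
byte 0: d8 xor 61 = b9
byte 1: 8f xor 64 = eb
byte 2: 87 xor 6d = ea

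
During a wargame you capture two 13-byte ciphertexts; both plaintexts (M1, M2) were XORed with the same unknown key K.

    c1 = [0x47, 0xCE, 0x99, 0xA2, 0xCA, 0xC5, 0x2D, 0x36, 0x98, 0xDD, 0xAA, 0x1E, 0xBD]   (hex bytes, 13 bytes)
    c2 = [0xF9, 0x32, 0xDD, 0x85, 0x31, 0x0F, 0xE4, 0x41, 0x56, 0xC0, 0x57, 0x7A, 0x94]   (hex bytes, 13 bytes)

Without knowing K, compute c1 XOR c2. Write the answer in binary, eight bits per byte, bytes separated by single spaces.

10111110 11111100 01000100 00100111 11111011 11001010 11001001 01110111 11001110 00011101 11111101 01100100 00101001

c1 ⊕ c2 = (M1 ⊕ K) ⊕ (M2 ⊕ K) = M1 ⊕ M2 — the shared key cancels under XOR.
byte 0: 47 ⊕ f9 = be
byte 1: ce ⊕ 32 = fc
byte 2: 99 ⊕ dd = 44
byte 3: a2 ⊕ 85 = 27
byte 4: ca ⊕ 31 = fb
byte 5: c5 ⊕ 0f = ca
byte 6: 2d ⊕ e4 = c9
byte 7: 36 ⊕ 41 = 77
byte 8: 98 ⊕ 56 = ce
byte 9: dd ⊕ c0 = 1d
byte 10: aa ⊕ 57 = fd
byte 11: 1e ⊕ 7a = 64
byte 12: bd ⊕ 94 = 29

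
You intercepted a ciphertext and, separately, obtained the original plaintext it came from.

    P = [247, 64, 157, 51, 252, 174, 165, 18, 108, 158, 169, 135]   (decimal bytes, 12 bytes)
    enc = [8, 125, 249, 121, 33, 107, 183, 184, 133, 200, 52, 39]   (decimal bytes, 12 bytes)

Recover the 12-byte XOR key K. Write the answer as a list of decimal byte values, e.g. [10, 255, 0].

Since enc = P ⊕ K, XORing both sides with P gives K = P ⊕ enc.
byte 0: f7 ⊕ 08 = ff
byte 1: 40 ⊕ 7d = 3d
byte 2: 9d ⊕ f9 = 64
byte 3: 33 ⊕ 79 = 4a
byte 4: fc ⊕ 21 = dd
byte 5: ae ⊕ 6b = c5
byte 6: a5 ⊕ b7 = 12
byte 7: 12 ⊕ b8 = aa
byte 8: 6c ⊕ 85 = e9
byte 9: 9e ⊕ c8 = 56
byte 10: a9 ⊕ 34 = 9d
byte 11: 87 ⊕ 27 = a0

[255, 61, 100, 74, 221, 197, 18, 170, 233, 86, 157, 160]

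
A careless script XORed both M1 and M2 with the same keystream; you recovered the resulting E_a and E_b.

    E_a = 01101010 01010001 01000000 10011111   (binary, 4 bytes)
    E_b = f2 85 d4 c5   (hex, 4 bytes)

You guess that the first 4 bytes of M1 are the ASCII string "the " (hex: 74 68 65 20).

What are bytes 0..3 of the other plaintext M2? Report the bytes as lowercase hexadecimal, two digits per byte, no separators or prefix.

First, E_a ⊕ E_b = (M1 ⊕ K) ⊕ (M2 ⊕ K) = M1 ⊕ M2, so the key drops out. Then M2 = (M1 ⊕ M2) ⊕ M1 over the first 4 bytes.
byte 0: (6a XOR f2) XOR 74 = 98 XOR 74 = ec
byte 1: (51 XOR 85) XOR 68 = d4 XOR 68 = bc
byte 2: (40 XOR d4) XOR 65 = 94 XOR 65 = f1
byte 3: (9f XOR c5) XOR 20 = 5a XOR 20 = 7a

ecbcf17a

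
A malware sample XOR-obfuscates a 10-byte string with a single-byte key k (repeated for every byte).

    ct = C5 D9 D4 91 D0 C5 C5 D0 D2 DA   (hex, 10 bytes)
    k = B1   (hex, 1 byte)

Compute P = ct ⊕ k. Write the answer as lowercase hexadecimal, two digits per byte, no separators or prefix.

The 1-byte key repeats, so the effective keystream is b1 b1 b1 b1 b1 b1 b1 b1 b1 b1.
byte 0: c5 ⊕ b1 = 74
byte 1: d9 ⊕ b1 = 68
byte 2: d4 ⊕ b1 = 65
byte 3: 91 ⊕ b1 = 20
byte 4: d0 ⊕ b1 = 61
byte 5: c5 ⊕ b1 = 74
byte 6: c5 ⊕ b1 = 74
byte 7: d0 ⊕ b1 = 61
byte 8: d2 ⊕ b1 = 63
byte 9: da ⊕ b1 = 6b

7468652061747461636b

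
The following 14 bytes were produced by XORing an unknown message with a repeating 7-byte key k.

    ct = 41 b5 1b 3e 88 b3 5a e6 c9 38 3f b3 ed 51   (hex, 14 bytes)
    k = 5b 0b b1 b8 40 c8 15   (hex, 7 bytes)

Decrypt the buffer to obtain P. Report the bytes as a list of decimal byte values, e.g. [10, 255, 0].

[26, 190, 170, 134, 200, 123, 79, 189, 194, 137, 135, 243, 37, 68]

The 7-byte key repeats, so the effective keystream is 5b 0b b1 b8 40 c8 15 5b 0b b1 b8 40 c8 15.
byte 0:  65 XOR  91 =  26
byte 1: 181 XOR  11 = 190
byte 2:  27 XOR 177 = 170
byte 3:  62 XOR 184 = 134
byte 4: 136 XOR  64 = 200
byte 5: 179 XOR 200 = 123
byte 6:  90 XOR  21 =  79
byte 7: 230 XOR  91 = 189
byte 8: 201 XOR  11 = 194
byte 9:  56 XOR 177 = 137
byte 10:  63 XOR 184 = 135
byte 11: 179 XOR  64 = 243
byte 12: 237 XOR 200 =  37
byte 13:  81 XOR  21 =  68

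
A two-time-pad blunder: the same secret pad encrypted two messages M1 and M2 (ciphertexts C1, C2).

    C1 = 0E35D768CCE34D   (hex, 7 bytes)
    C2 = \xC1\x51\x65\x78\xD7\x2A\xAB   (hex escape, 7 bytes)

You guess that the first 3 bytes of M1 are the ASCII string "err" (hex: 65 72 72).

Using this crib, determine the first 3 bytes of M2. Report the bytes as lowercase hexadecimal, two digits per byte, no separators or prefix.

aa16c0

First, C1 ⊕ C2 = (M1 ⊕ K) ⊕ (M2 ⊕ K) = M1 ⊕ M2, so the key drops out. Then M2 = (M1 ⊕ M2) ⊕ M1 over the first 3 bytes.
byte 0: (0e ^ c1) ^ 65 = cf ^ 65 = aa
byte 1: (35 ^ 51) ^ 72 = 64 ^ 72 = 16
byte 2: (d7 ^ 65) ^ 72 = b2 ^ 72 = c0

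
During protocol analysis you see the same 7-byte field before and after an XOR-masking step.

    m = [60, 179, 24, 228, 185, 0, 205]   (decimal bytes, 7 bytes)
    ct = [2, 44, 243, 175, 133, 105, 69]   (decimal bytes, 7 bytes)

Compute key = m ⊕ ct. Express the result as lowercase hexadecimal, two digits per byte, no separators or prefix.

Since ct = m ⊕ key, XORing both sides with m gives key = m ⊕ ct.
3c xor 02 = 3e
b3 xor 2c = 9f
18 xor f3 = eb
e4 xor af = 4b
b9 xor 85 = 3c
00 xor 69 = 69
cd xor 45 = 88

3e9feb4b3c6988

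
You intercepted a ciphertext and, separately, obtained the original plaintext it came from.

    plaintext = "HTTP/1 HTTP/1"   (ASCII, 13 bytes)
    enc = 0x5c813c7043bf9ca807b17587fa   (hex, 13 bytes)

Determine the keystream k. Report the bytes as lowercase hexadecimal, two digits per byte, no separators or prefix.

Since enc = plaintext ⊕ k, XORing both sides with plaintext gives k = plaintext ⊕ enc.
byte 0: 48 ^ 5c = 14
byte 1: 54 ^ 81 = d5
byte 2: 54 ^ 3c = 68
byte 3: 50 ^ 70 = 20
byte 4: 2f ^ 43 = 6c
byte 5: 31 ^ bf = 8e
byte 6: 20 ^ 9c = bc
byte 7: 48 ^ a8 = e0
byte 8: 54 ^ 07 = 53
byte 9: 54 ^ b1 = e5
byte 10: 50 ^ 75 = 25
byte 11: 2f ^ 87 = a8
byte 12: 31 ^ fa = cb

14d568206c8ebce053e525a8cb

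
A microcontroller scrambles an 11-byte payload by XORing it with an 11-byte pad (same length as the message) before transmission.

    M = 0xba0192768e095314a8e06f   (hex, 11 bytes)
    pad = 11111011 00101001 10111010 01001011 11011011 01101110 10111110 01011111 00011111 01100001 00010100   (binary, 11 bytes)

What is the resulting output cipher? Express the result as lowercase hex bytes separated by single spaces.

41 28 28 3d 55 67 ed 4b b7 81 7b

XOR is its own inverse, so applying the key byte-wise gives the result directly.
10111010 ⊕ 11111011 = 01000001
00000001 ⊕ 00101001 = 00101000
10010010 ⊕ 10111010 = 00101000
01110110 ⊕ 01001011 = 00111101
10001110 ⊕ 11011011 = 01010101
00001001 ⊕ 01101110 = 01100111
01010011 ⊕ 10111110 = 11101101
00010100 ⊕ 01011111 = 01001011
10101000 ⊕ 00011111 = 10110111
11100000 ⊕ 01100001 = 10000001
01101111 ⊕ 00010100 = 01111011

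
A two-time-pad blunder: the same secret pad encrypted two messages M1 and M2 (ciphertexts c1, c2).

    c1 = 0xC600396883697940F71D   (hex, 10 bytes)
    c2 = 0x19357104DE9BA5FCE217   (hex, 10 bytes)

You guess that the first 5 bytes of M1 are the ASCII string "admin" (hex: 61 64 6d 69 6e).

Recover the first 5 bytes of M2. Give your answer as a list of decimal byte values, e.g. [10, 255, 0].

First, c1 ⊕ c2 = (M1 ⊕ K) ⊕ (M2 ⊕ K) = M1 ⊕ M2, so the key drops out. Then M2 = (M1 ⊕ M2) ⊕ M1 over the first 5 bytes.
byte 0: (c6 ^ 19) ^ 61 = df ^ 61 = be
byte 1: (00 ^ 35) ^ 64 = 35 ^ 64 = 51
byte 2: (39 ^ 71) ^ 6d = 48 ^ 6d = 25
byte 3: (68 ^ 04) ^ 69 = 6c ^ 69 = 05
byte 4: (83 ^ de) ^ 6e = 5d ^ 6e = 33

[190, 81, 37, 5, 51]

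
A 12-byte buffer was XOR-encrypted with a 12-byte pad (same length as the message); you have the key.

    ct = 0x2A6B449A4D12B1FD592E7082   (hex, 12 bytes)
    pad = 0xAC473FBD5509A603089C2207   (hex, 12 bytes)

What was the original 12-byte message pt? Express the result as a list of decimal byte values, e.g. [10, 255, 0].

[134, 44, 123, 39, 24, 27, 23, 254, 81, 178, 82, 133]

XOR is its own inverse, so applying the key byte-wise gives the result directly.
00101010 xor 10101100 = 10000110
01101011 xor 01000111 = 00101100
01000100 xor 00111111 = 01111011
10011010 xor 10111101 = 00100111
01001101 xor 01010101 = 00011000
00010010 xor 00001001 = 00011011
10110001 xor 10100110 = 00010111
11111101 xor 00000011 = 11111110
01011001 xor 00001000 = 01010001
00101110 xor 10011100 = 10110010
01110000 xor 00100010 = 01010010
10000010 xor 00000111 = 10000101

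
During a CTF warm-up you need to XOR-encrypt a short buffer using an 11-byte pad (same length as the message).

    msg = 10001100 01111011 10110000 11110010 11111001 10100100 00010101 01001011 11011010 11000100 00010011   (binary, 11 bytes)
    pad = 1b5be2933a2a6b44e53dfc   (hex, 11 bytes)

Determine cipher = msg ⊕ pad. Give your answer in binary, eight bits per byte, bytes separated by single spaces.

byte 0: 10001100 ^ 00011011 = 10010111
byte 1: 01111011 ^ 01011011 = 00100000
byte 2: 10110000 ^ 11100010 = 01010010
byte 3: 11110010 ^ 10010011 = 01100001
byte 4: 11111001 ^ 00111010 = 11000011
byte 5: 10100100 ^ 00101010 = 10001110
byte 6: 00010101 ^ 01101011 = 01111110
byte 7: 01001011 ^ 01000100 = 00001111
byte 8: 11011010 ^ 11100101 = 00111111
byte 9: 11000100 ^ 00111101 = 11111001
byte 10: 00010011 ^ 11111100 = 11101111

10010111 00100000 01010010 01100001 11000011 10001110 01111110 00001111 00111111 11111001 11101111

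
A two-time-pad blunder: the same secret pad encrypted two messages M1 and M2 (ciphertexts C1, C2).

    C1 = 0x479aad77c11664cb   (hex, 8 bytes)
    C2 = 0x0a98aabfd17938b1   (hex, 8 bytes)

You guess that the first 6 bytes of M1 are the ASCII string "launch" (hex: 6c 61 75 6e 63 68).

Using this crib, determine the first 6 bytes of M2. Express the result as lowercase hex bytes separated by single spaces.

First, C1 ⊕ C2 = (M1 ⊕ K) ⊕ (M2 ⊕ K) = M1 ⊕ M2, so the key drops out. Then M2 = (M1 ⊕ M2) ⊕ M1 over the first 6 bytes.
byte 0: (47 ⊕ 0a) ⊕ 6c = 4d ⊕ 6c = 21
byte 1: (9a ⊕ 98) ⊕ 61 = 02 ⊕ 61 = 63
byte 2: (ad ⊕ aa) ⊕ 75 = 07 ⊕ 75 = 72
byte 3: (77 ⊕ bf) ⊕ 6e = c8 ⊕ 6e = a6
byte 4: (c1 ⊕ d1) ⊕ 63 = 10 ⊕ 63 = 73
byte 5: (16 ⊕ 79) ⊕ 68 = 6f ⊕ 68 = 07

21 63 72 a6 73 07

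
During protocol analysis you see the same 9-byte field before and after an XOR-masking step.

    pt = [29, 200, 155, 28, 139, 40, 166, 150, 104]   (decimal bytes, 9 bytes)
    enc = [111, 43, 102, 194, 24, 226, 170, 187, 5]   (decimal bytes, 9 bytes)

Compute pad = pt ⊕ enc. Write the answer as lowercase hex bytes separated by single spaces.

Since enc = pt ⊕ pad, XORing both sides with pt gives pad = pt ⊕ enc.
00011101 ^ 01101111 = 01110010
11001000 ^ 00101011 = 11100011
10011011 ^ 01100110 = 11111101
00011100 ^ 11000010 = 11011110
10001011 ^ 00011000 = 10010011
00101000 ^ 11100010 = 11001010
10100110 ^ 10101010 = 00001100
10010110 ^ 10111011 = 00101101
01101000 ^ 00000101 = 01101101

72 e3 fd de 93 ca 0c 2d 6d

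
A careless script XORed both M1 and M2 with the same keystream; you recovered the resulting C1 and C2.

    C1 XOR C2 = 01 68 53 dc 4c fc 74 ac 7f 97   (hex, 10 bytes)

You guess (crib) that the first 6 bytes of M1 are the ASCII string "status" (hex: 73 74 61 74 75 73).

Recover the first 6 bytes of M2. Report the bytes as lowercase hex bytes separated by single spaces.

Since C1 ⊕ C2 = M1 ⊕ M2, XORing with the guessed M1 bytes yields the corresponding M2 bytes: M2 = (C1 ⊕ C2) ⊕ M1.
byte 0: 01 XOR 73 = 72
byte 1: 68 XOR 74 = 1c
byte 2: 53 XOR 61 = 32
byte 3: dc XOR 74 = a8
byte 4: 4c XOR 75 = 39
byte 5: fc XOR 73 = 8f

72 1c 32 a8 39 8f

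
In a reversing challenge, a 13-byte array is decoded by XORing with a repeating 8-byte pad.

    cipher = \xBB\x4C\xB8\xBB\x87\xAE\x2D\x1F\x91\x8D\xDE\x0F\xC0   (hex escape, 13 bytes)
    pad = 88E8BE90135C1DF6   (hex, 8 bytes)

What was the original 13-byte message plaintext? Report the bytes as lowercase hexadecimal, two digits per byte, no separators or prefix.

The 8-byte key repeats, so the effective keystream is 88 e8 be 90 13 5c 1d f6 88 e8 be 90 13.
byte 0: 187 XOR 136 =  51
byte 1:  76 XOR 232 = 164
byte 2: 184 XOR 190 =   6
byte 3: 187 XOR 144 =  43
byte 4: 135 XOR  19 = 148
byte 5: 174 XOR  92 = 242
byte 6:  45 XOR  29 =  48
byte 7:  31 XOR 246 = 233
byte 8: 145 XOR 136 =  25
byte 9: 141 XOR 232 = 101
byte 10: 222 XOR 190 =  96
byte 11:  15 XOR 144 = 159
byte 12: 192 XOR  19 = 211

33a4062b94f230e91965609fd3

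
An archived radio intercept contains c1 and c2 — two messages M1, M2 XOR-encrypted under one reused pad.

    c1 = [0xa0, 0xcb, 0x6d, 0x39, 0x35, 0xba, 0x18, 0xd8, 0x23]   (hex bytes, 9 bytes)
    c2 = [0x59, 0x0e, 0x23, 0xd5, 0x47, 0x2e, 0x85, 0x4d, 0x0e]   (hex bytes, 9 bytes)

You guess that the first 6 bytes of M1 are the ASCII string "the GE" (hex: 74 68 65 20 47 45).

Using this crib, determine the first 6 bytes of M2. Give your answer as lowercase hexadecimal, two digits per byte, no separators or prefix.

8dad2bcc35d1

First, c1 ⊕ c2 = (M1 ⊕ K) ⊕ (M2 ⊕ K) = M1 ⊕ M2, so the key drops out. Then M2 = (M1 ⊕ M2) ⊕ M1 over the first 6 bytes.
byte 0: (a0 XOR 59) XOR 74 = f9 XOR 74 = 8d
byte 1: (cb XOR 0e) XOR 68 = c5 XOR 68 = ad
byte 2: (6d XOR 23) XOR 65 = 4e XOR 65 = 2b
byte 3: (39 XOR d5) XOR 20 = ec XOR 20 = cc
byte 4: (35 XOR 47) XOR 47 = 72 XOR 47 = 35
byte 5: (ba XOR 2e) XOR 45 = 94 XOR 45 = d1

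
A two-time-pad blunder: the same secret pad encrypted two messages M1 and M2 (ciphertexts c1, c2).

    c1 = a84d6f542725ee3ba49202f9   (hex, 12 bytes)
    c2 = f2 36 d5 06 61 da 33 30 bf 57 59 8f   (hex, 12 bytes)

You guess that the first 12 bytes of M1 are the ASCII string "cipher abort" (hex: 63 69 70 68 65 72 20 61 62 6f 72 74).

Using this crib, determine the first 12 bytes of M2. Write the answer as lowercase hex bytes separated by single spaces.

39 12 ca 3a 23 8d fd 6a 79 aa 29 02

First, c1 ⊕ c2 = (M1 ⊕ K) ⊕ (M2 ⊕ K) = M1 ⊕ M2, so the key drops out. Then M2 = (M1 ⊕ M2) ⊕ M1 over the first 12 bytes.
byte 0: (a8 ^ f2) ^ 63 = 5a ^ 63 = 39
byte 1: (4d ^ 36) ^ 69 = 7b ^ 69 = 12
byte 2: (6f ^ d5) ^ 70 = ba ^ 70 = ca
byte 3: (54 ^ 06) ^ 68 = 52 ^ 68 = 3a
byte 4: (27 ^ 61) ^ 65 = 46 ^ 65 = 23
byte 5: (25 ^ da) ^ 72 = ff ^ 72 = 8d
byte 6: (ee ^ 33) ^ 20 = dd ^ 20 = fd
byte 7: (3b ^ 30) ^ 61 = 0b ^ 61 = 6a
byte 8: (a4 ^ bf) ^ 62 = 1b ^ 62 = 79
byte 9: (92 ^ 57) ^ 6f = c5 ^ 6f = aa
byte 10: (02 ^ 59) ^ 72 = 5b ^ 72 = 29
byte 11: (f9 ^ 8f) ^ 74 = 76 ^ 74 = 02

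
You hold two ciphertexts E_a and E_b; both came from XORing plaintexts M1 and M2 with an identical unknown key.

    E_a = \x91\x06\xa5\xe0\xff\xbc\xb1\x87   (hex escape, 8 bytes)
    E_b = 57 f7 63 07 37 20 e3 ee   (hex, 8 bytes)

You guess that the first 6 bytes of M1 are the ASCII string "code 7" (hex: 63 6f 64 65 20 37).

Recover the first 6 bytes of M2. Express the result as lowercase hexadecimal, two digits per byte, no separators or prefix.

a59ea282e8ab

First, E_a ⊕ E_b = (M1 ⊕ K) ⊕ (M2 ⊕ K) = M1 ⊕ M2, so the key drops out. Then M2 = (M1 ⊕ M2) ⊕ M1 over the first 6 bytes.
byte 0: (91 ^ 57) ^ 63 = c6 ^ 63 = a5
byte 1: (06 ^ f7) ^ 6f = f1 ^ 6f = 9e
byte 2: (a5 ^ 63) ^ 64 = c6 ^ 64 = a2
byte 3: (e0 ^ 07) ^ 65 = e7 ^ 65 = 82
byte 4: (ff ^ 37) ^ 20 = c8 ^ 20 = e8
byte 5: (bc ^ 20) ^ 37 = 9c ^ 37 = ab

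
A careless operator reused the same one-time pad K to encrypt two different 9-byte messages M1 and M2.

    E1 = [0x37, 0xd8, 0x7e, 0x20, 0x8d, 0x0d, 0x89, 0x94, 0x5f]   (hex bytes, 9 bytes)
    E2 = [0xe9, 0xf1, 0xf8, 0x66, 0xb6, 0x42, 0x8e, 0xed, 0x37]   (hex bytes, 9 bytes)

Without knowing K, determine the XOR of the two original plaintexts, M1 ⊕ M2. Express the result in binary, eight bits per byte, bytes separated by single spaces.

E1 ⊕ E2 = (M1 ⊕ K) ⊕ (M2 ⊕ K) = M1 ⊕ M2 — the shared key cancels under XOR.
byte 0:  55 XOR 233 = 222
byte 1: 216 XOR 241 =  41
byte 2: 126 XOR 248 = 134
byte 3:  32 XOR 102 =  70
byte 4: 141 XOR 182 =  59
byte 5:  13 XOR  66 =  79
byte 6: 137 XOR 142 =   7
byte 7: 148 XOR 237 = 121
byte 8:  95 XOR  55 = 104

11011110 00101001 10000110 01000110 00111011 01001111 00000111 01111001 01101000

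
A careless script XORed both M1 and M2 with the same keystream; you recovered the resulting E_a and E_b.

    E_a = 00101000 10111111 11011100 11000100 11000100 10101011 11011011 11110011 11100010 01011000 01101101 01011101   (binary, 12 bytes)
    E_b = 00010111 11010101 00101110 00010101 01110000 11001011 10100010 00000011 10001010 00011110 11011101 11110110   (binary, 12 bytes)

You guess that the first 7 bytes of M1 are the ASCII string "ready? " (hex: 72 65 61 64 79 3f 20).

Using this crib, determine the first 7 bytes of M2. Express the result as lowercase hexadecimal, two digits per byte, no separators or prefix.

First, E_a ⊕ E_b = (M1 ⊕ K) ⊕ (M2 ⊕ K) = M1 ⊕ M2, so the key drops out. Then M2 = (M1 ⊕ M2) ⊕ M1 over the first 7 bytes.
byte 0: (28 XOR 17) XOR 72 = 3f XOR 72 = 4d
byte 1: (bf XOR d5) XOR 65 = 6a XOR 65 = 0f
byte 2: (dc XOR 2e) XOR 61 = f2 XOR 61 = 93
byte 3: (c4 XOR 15) XOR 64 = d1 XOR 64 = b5
byte 4: (c4 XOR 70) XOR 79 = b4 XOR 79 = cd
byte 5: (ab XOR cb) XOR 3f = 60 XOR 3f = 5f
byte 6: (db XOR a2) XOR 20 = 79 XOR 20 = 59

4d0f93b5cd5f59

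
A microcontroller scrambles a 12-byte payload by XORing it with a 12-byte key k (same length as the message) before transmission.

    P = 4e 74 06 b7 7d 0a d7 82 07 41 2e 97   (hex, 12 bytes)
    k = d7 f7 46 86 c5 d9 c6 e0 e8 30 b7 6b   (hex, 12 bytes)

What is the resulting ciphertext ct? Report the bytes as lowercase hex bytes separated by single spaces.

99 83 40 31 b8 d3 11 62 ef 71 99 fc

4e xor d7 = 99
74 xor f7 = 83
06 xor 46 = 40
b7 xor 86 = 31
7d xor c5 = b8
0a xor d9 = d3
d7 xor c6 = 11
82 xor e0 = 62
07 xor e8 = ef
41 xor 30 = 71
2e xor b7 = 99
97 xor 6b = fc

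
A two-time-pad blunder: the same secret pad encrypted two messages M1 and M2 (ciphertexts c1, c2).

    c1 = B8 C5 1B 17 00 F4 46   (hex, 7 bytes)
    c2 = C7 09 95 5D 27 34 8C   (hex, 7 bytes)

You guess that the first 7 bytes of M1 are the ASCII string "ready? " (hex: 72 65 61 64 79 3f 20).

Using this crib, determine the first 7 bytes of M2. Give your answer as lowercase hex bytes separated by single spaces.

0d a9 ef 2e 5e ff ea

First, c1 ⊕ c2 = (M1 ⊕ K) ⊕ (M2 ⊕ K) = M1 ⊕ M2, so the key drops out. Then M2 = (M1 ⊕ M2) ⊕ M1 over the first 7 bytes.
byte 0: (b8 ⊕ c7) ⊕ 72 = 7f ⊕ 72 = 0d
byte 1: (c5 ⊕ 09) ⊕ 65 = cc ⊕ 65 = a9
byte 2: (1b ⊕ 95) ⊕ 61 = 8e ⊕ 61 = ef
byte 3: (17 ⊕ 5d) ⊕ 64 = 4a ⊕ 64 = 2e
byte 4: (00 ⊕ 27) ⊕ 79 = 27 ⊕ 79 = 5e
byte 5: (f4 ⊕ 34) ⊕ 3f = c0 ⊕ 3f = ff
byte 6: (46 ⊕ 8c) ⊕ 20 = ca ⊕ 20 = ea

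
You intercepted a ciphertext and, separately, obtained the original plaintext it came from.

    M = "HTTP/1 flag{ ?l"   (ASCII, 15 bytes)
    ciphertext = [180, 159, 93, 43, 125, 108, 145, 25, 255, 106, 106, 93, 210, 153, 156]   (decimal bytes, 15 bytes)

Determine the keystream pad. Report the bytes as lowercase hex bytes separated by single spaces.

Since ciphertext = M ⊕ pad, XORing both sides with M gives pad = M ⊕ ciphertext.
48 ^ b4 = fc
54 ^ 9f = cb
54 ^ 5d = 09
50 ^ 2b = 7b
2f ^ 7d = 52
31 ^ 6c = 5d
20 ^ 91 = b1
66 ^ 19 = 7f
6c ^ ff = 93
61 ^ 6a = 0b
67 ^ 6a = 0d
7b ^ 5d = 26
20 ^ d2 = f2
3f ^ 99 = a6
6c ^ 9c = f0

fc cb 09 7b 52 5d b1 7f 93 0b 0d 26 f2 a6 f0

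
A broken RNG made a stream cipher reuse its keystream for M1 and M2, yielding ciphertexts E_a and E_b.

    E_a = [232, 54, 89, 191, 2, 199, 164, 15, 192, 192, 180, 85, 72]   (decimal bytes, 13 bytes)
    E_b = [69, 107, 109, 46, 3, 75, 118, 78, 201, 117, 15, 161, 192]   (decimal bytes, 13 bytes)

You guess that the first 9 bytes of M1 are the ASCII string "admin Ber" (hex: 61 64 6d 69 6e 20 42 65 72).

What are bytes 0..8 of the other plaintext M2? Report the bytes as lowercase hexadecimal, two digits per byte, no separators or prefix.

First, E_a ⊕ E_b = (M1 ⊕ K) ⊕ (M2 ⊕ K) = M1 ⊕ M2, so the key drops out. Then M2 = (M1 ⊕ M2) ⊕ M1 over the first 9 bytes.
byte 0: (e8 ^ 45) ^ 61 = ad ^ 61 = cc
byte 1: (36 ^ 6b) ^ 64 = 5d ^ 64 = 39
byte 2: (59 ^ 6d) ^ 6d = 34 ^ 6d = 59
byte 3: (bf ^ 2e) ^ 69 = 91 ^ 69 = f8
byte 4: (02 ^ 03) ^ 6e = 01 ^ 6e = 6f
byte 5: (c7 ^ 4b) ^ 20 = 8c ^ 20 = ac
byte 6: (a4 ^ 76) ^ 42 = d2 ^ 42 = 90
byte 7: (0f ^ 4e) ^ 65 = 41 ^ 65 = 24
byte 8: (c0 ^ c9) ^ 72 = 09 ^ 72 = 7b

cc3959f86fac90247b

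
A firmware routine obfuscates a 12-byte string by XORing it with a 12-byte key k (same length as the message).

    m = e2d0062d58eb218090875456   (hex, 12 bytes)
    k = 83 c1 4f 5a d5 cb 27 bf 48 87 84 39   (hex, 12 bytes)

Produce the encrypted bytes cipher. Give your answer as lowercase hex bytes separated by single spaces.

61 11 49 77 8d 20 06 3f d8 00 d0 6f

e2 xor 83 = 61
d0 xor c1 = 11
06 xor 4f = 49
2d xor 5a = 77
58 xor d5 = 8d
eb xor cb = 20
21 xor 27 = 06
80 xor bf = 3f
90 xor 48 = d8
87 xor 87 = 00
54 xor 84 = d0
56 xor 39 = 6f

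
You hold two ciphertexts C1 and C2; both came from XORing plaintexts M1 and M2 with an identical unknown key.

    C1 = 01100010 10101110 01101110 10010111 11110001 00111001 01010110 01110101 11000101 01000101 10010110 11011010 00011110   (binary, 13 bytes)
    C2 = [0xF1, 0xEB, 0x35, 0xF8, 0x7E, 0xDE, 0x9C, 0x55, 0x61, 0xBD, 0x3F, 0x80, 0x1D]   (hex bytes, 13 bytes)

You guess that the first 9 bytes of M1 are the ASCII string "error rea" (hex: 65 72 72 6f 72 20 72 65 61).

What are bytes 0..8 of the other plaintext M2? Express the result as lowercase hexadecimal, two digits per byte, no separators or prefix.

f6372900fdc7b845c5

First, C1 ⊕ C2 = (M1 ⊕ K) ⊕ (M2 ⊕ K) = M1 ⊕ M2, so the key drops out. Then M2 = (M1 ⊕ M2) ⊕ M1 over the first 9 bytes.
byte 0: (62 XOR f1) XOR 65 = 93 XOR 65 = f6
byte 1: (ae XOR eb) XOR 72 = 45 XOR 72 = 37
byte 2: (6e XOR 35) XOR 72 = 5b XOR 72 = 29
byte 3: (97 XOR f8) XOR 6f = 6f XOR 6f = 00
byte 4: (f1 XOR 7e) XOR 72 = 8f XOR 72 = fd
byte 5: (39 XOR de) XOR 20 = e7 XOR 20 = c7
byte 6: (56 XOR 9c) XOR 72 = ca XOR 72 = b8
byte 7: (75 XOR 55) XOR 65 = 20 XOR 65 = 45
byte 8: (c5 XOR 61) XOR 61 = a4 XOR 61 = c5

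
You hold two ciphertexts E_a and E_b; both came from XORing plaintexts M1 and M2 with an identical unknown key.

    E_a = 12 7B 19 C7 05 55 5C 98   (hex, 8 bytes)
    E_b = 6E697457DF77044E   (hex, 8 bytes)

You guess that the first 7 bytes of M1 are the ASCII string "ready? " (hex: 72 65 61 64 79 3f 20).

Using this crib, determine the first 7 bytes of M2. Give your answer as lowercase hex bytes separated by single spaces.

0e 77 0c f4 a3 1d 78

First, E_a ⊕ E_b = (M1 ⊕ K) ⊕ (M2 ⊕ K) = M1 ⊕ M2, so the key drops out. Then M2 = (M1 ⊕ M2) ⊕ M1 over the first 7 bytes.
byte 0: (12 ^ 6e) ^ 72 = 7c ^ 72 = 0e
byte 1: (7b ^ 69) ^ 65 = 12 ^ 65 = 77
byte 2: (19 ^ 74) ^ 61 = 6d ^ 61 = 0c
byte 3: (c7 ^ 57) ^ 64 = 90 ^ 64 = f4
byte 4: (05 ^ df) ^ 79 = da ^ 79 = a3
byte 5: (55 ^ 77) ^ 3f = 22 ^ 3f = 1d
byte 6: (5c ^ 04) ^ 20 = 58 ^ 20 = 78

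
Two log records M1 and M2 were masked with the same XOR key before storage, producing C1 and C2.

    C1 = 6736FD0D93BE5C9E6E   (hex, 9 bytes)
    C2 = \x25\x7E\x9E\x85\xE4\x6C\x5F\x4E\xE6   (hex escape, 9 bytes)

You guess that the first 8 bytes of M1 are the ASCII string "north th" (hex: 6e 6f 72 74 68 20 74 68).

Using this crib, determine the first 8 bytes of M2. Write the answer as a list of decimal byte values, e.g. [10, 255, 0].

[44, 39, 17, 252, 31, 242, 119, 184]

First, C1 ⊕ C2 = (M1 ⊕ K) ⊕ (M2 ⊕ K) = M1 ⊕ M2, so the key drops out. Then M2 = (M1 ⊕ M2) ⊕ M1 over the first 8 bytes.
byte 0: (67 xor 25) xor 6e = 42 xor 6e = 2c
byte 1: (36 xor 7e) xor 6f = 48 xor 6f = 27
byte 2: (fd xor 9e) xor 72 = 63 xor 72 = 11
byte 3: (0d xor 85) xor 74 = 88 xor 74 = fc
byte 4: (93 xor e4) xor 68 = 77 xor 68 = 1f
byte 5: (be xor 6c) xor 20 = d2 xor 20 = f2
byte 6: (5c xor 5f) xor 74 = 03 xor 74 = 77
byte 7: (9e xor 4e) xor 68 = d0 xor 68 = b8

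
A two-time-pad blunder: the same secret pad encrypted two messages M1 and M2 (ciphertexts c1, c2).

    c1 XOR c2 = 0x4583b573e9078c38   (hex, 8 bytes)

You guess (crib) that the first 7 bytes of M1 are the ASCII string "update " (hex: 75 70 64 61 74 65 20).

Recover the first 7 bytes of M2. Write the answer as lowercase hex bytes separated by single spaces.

Since c1 ⊕ c2 = M1 ⊕ M2, XORing with the guessed M1 bytes yields the corresponding M2 bytes: M2 = (c1 ⊕ c2) ⊕ M1.
byte 0: 45 XOR 75 = 30
byte 1: 83 XOR 70 = f3
byte 2: b5 XOR 64 = d1
byte 3: 73 XOR 61 = 12
byte 4: e9 XOR 74 = 9d
byte 5: 07 XOR 65 = 62
byte 6: 8c XOR 20 = ac

30 f3 d1 12 9d 62 ac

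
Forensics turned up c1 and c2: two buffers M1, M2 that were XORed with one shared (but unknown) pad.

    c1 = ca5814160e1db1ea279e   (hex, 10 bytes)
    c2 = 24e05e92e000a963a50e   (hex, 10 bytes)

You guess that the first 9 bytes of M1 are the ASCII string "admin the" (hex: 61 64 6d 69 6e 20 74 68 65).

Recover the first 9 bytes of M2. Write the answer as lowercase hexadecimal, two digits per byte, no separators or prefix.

First, c1 ⊕ c2 = (M1 ⊕ K) ⊕ (M2 ⊕ K) = M1 ⊕ M2, so the key drops out. Then M2 = (M1 ⊕ M2) ⊕ M1 over the first 9 bytes.
byte 0: (ca ⊕ 24) ⊕ 61 = ee ⊕ 61 = 8f
byte 1: (58 ⊕ e0) ⊕ 64 = b8 ⊕ 64 = dc
byte 2: (14 ⊕ 5e) ⊕ 6d = 4a ⊕ 6d = 27
byte 3: (16 ⊕ 92) ⊕ 69 = 84 ⊕ 69 = ed
byte 4: (0e ⊕ e0) ⊕ 6e = ee ⊕ 6e = 80
byte 5: (1d ⊕ 00) ⊕ 20 = 1d ⊕ 20 = 3d
byte 6: (b1 ⊕ a9) ⊕ 74 = 18 ⊕ 74 = 6c
byte 7: (ea ⊕ 63) ⊕ 68 = 89 ⊕ 68 = e1
byte 8: (27 ⊕ a5) ⊕ 65 = 82 ⊕ 65 = e7

8fdc27ed803d6ce1e7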